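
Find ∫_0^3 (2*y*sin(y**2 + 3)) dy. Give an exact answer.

Let u = y**2 + 3, so du = 2*y dy. When y = 0, u = 3; when y = 3, u = 12.
The integral becomes ∫ sin(u) du from 3 to 12, with antiderivative -cos(u).
Back in y: F(y) = -cos(y**2 + 3).
Then F(3) - F(0) = (-cos(12)) - (-cos(3)) = cos(3) - cos(12).

cos(3) - cos(12)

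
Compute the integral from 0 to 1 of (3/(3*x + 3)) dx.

An antiderivative is F(x) = log(3*x + 3).
Then F(1) - F(0) = (log(6)) - (log(3)) = log(2).

log(2)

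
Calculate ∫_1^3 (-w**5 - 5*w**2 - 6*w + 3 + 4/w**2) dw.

-180

By the power rule, an antiderivative is F(w) = -w**6/6 - 5*w**3/3 - 3*w**2 + 3*w - 4/w.
Then F(3) - F(1) = (-1115/6) - (-35/6) = -180.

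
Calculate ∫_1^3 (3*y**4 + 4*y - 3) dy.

776/5

By the power rule, an antiderivative is F(y) = 3*y**5/5 + 2*y**2 - 3*y.
Then F(3) - F(1) = (774/5) - (-2/5) = 776/5.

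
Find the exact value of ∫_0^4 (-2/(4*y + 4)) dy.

An antiderivative is F(y) = -log(4*y + 4)/2.
Then F(4) - F(0) = (-log(20)/2) - (-log(2)) = -log(20)/2 + log(2).

-log(20)/2 + log(2)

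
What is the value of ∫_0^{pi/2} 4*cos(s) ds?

An antiderivative is F(s) = 4*sin(s).
Then F(pi/2) - F(0) = (4) - (0) = 4.

4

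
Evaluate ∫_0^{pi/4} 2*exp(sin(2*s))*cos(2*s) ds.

Let u = sin(2*s), so du = 2*cos(2*s) ds. When s = 0, u = 0; when s = pi/4, u = 1.
The integral becomes ∫ exp(u) du from 0 to 1, with antiderivative exp(u).
Back in s: F(s) = exp(sin(2*s)).
Then F(pi/4) - F(0) = (E) - (1) = -1 + E.

-1 + E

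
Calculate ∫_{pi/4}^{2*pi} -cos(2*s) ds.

An antiderivative is F(s) = -sin(2*s)/2.
Then F(2*pi) - F(pi/4) = (0) - (-1/2) = 1/2.

1/2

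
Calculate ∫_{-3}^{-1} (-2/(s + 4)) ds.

-log(9)

An antiderivative is F(s) = -2*log(s + 4).
Then F(-1) - F(-3) = (-log(9)) - (0) = -log(9).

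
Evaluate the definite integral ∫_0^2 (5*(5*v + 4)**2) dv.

2680/3

Let u = 5*v + 4, so du = 5 dv. When v = 0, u = 4; when v = 2, u = 14.
The integral becomes ∫ u**2 du from 4 to 14, with antiderivative u**3/3.
Back in v: F(v) = (5*v + 4)**3/3.
Then F(2) - F(0) = (2744/3) - (64/3) = 2680/3.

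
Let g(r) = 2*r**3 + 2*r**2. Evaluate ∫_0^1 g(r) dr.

By the power rule, an antiderivative is F(r) = r**4/2 + 2*r**3/3.
Then F(1) - F(0) = (7/6) - (0) = 7/6.

7/6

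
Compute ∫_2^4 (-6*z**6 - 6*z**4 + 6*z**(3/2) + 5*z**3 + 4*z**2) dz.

By the power rule, an antiderivative is F(z) = -6*z**7/7 + 12*z**(5/2)/5 - 6*z**5/5 + 5*z**4/4 + 4*z**3/3.
Then F(4) - F(2) = (-310592/21) - (-12332/105 + 48*sqrt(2)/5) = -1540628/105 - 48*sqrt(2)/5.

-1540628/105 - 48*sqrt(2)/5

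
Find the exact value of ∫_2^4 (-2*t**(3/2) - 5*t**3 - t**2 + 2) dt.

-5104/15 + 16*sqrt(2)/5

By the power rule, an antiderivative is F(t) = -4*t**(5/2)/5 - 5*t**4/4 - t**3/3 + 2*t.
Then F(4) - F(2) = (-5384/15) - (-56/3 - 16*sqrt(2)/5) = -5104/15 + 16*sqrt(2)/5.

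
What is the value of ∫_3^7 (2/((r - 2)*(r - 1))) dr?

log(25/9)

Factor the denominator: r**2 - 3*r + 2 = (r - 1)(r - 2).
Partial fractions: 2/((r - 2)*(r - 1)) = -2/(r - 1) + 2/(r - 2).
An antiderivative is F(r) = 2*log(r - 2) - 2*log(r - 1).
Then F(7) - F(3) = (log(25/36)) - (-log(4)) = log(25/9).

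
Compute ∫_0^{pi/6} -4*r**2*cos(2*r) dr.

Integrate by parts twice (u = r^2, dv = -4*cos(2*r) dr).
An antiderivative is F(r) = -2*r**2*sin(2*r) - 2*r*cos(2*r) + sin(2*r).
Then F(pi/6) - F(0) = (-pi/6 - sqrt(3)*pi**2/36 + sqrt(3)/2) - (0) = -pi/6 - sqrt(3)*pi**2/36 + sqrt(3)/2.

-pi/6 - sqrt(3)*pi**2/36 + sqrt(3)/2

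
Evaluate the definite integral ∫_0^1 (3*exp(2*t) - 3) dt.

An antiderivative is F(t) = 3*exp(2*t)/2 - 3*t.
Then F(1) - F(0) = (-3 + 3*exp(2)/2) - (3/2) = -9/2 + 3*exp(2)/2.

-9/2 + 3*exp(2)/2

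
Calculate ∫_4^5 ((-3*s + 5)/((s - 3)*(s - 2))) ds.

Factor the denominator: s**2 - 5*s + 6 = (s - 2)(s - 3).
Partial fractions: (-3*s + 5)/((s - 3)*(s - 2)) = 1/(s - 2) - 4/(s - 3).
An antiderivative is F(s) = -4*log(s - 3) + log(s - 2).
Then F(5) - F(4) = (log(3/16)) - (log(2)) = log(3/32).

log(3/32)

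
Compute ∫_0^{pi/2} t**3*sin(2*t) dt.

Integrate by parts 3 times (u = t^3, dv = sin(2*t) dt).
An antiderivative is F(t) = -t**3*cos(2*t)/2 + 3*t**2*sin(2*t)/4 + 3*t*cos(2*t)/4 - 3*sin(2*t)/8.
Then F(pi/2) - F(0) = (pi*(-6 + pi**2)/16) - (0) = pi*(-6 + pi**2)/16.

pi*(-6 + pi**2)/16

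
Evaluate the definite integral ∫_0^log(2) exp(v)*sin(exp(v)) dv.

Let u = exp(v), so du = exp(v) dv. When v = 0, u = 1; when v = log(2), u = 2.
The integral becomes ∫ sin(u) du from 1 to 2, with antiderivative -cos(u).
Back in v: F(v) = -cos(exp(v)).
Then F(log(2)) - F(0) = (-cos(2)) - (-cos(1)) = -cos(2) + cos(1).

-cos(2) + cos(1)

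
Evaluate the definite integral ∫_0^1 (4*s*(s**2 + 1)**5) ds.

Let u = s**2 + 1, so du = 2*s ds. When s = 0, u = 1; when s = 1, u = 2.
The integral becomes 2·∫ u**5 du from 1 to 2, with antiderivative u**6/3.
Back in s: F(s) = (s**2 + 1)**6/3.
Then F(1) - F(0) = (64/3) - (1/3) = 21.

21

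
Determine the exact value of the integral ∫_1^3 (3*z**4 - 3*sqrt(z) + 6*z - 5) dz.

806/5 - 6*sqrt(3)

By the power rule, an antiderivative is F(z) = 3*z**5/5 - 2*z**(3/2) + 3*z**2 - 5*z.
Then F(3) - F(1) = (789/5 - 6*sqrt(3)) - (-17/5) = 806/5 - 6*sqrt(3).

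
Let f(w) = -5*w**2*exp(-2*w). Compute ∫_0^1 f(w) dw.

-5/4 + 25*exp(-2)/4

Integrate by parts twice (u = w^2, dv = -5*exp(-2*w) dw).
An antiderivative is F(w) = (10*w**2 + 10*w + 5)*exp(-2*w)/4.
Then F(1) - F(0) = (25*exp(-2)/4) - (5/4) = -5/4 + 25*exp(-2)/4.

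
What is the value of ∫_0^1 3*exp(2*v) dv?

An antiderivative is F(v) = 3*exp(2*v)/2.
Then F(1) - F(0) = (3*exp(2)/2) - (3/2) = -3/2 + 3*exp(2)/2.

-3/2 + 3*exp(2)/2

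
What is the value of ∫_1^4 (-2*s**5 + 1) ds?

By the power rule, an antiderivative is F(s) = -s**6/3 + s.
Then F(4) - F(1) = (-4084/3) - (2/3) = -1362.

-1362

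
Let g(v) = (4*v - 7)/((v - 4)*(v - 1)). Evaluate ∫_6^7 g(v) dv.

Factor the denominator: v**2 - 5*v + 4 = (v - 1)(v - 4).
Partial fractions: (4*v - 7)/((v - 4)*(v - 1)) = 1/(v - 1) + 3/(v - 4).
An antiderivative is F(v) = 3*log(v - 4) + log(v - 1).
Then F(7) - F(6) = (log(2) + 4*log(3)) - (log(40)) = log(81/20).

log(81/20)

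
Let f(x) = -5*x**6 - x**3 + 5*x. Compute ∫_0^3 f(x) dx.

-43677/28

By the power rule, an antiderivative is F(x) = -5*x**7/7 - x**4/4 + 5*x**2/2.
Then F(3) - F(0) = (-43677/28) - (0) = -43677/28.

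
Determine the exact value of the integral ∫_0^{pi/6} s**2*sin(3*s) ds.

-2/27 + pi/27

Integrate by parts twice (u = s^2, dv = sin(3*s) ds).
An antiderivative is F(s) = -s**2*cos(3*s)/3 + 2*s*sin(3*s)/9 + 2*cos(3*s)/27.
Then F(pi/6) - F(0) = (pi/27) - (2/27) = -2/27 + pi/27.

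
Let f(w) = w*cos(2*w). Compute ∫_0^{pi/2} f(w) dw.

-1/2

Integrate by parts once (u = w, dv = cos(2*w) dw).
An antiderivative is F(w) = w*sin(2*w)/2 + cos(2*w)/4.
Then F(pi/2) - F(0) = (-1/4) - (1/4) = -1/2.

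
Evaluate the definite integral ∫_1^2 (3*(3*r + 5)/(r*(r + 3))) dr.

-3*log(2) + 4*log(5)

Factor the denominator: r**2 + 3*r = (r + 3)r.
Partial fractions: 3*(3*r + 5)/(r*(r + 3)) = 4/(r + 3) + 5/r.
An antiderivative is F(r) = 5*log(r) + 4*log(r + 3).
Then F(2) - F(1) = (5*log(2) + 4*log(5)) - (8*log(2)) = -3*log(2) + 4*log(5).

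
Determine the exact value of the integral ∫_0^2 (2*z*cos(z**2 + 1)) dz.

sin(5) - sin(1)

Let u = z**2 + 1, so du = 2*z dz. When z = 0, u = 1; when z = 2, u = 5.
The integral becomes ∫ cos(u) du from 1 to 5, with antiderivative sin(u).
Back in z: F(z) = sin(z**2 + 1).
Then F(2) - F(0) = (sin(5)) - (sin(1)) = sin(5) - sin(1).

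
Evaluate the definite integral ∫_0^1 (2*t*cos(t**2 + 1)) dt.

Let u = t**2 + 1, so du = 2*t dt. When t = 0, u = 1; when t = 1, u = 2.
The integral becomes ∫ cos(u) du from 1 to 2, with antiderivative sin(u).
Back in t: F(t) = sin(t**2 + 1).
Then F(1) - F(0) = (sin(2)) - (sin(1)) = -sin(1) + sin(2).

-sin(1) + sin(2)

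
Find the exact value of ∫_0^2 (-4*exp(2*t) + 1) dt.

4 - 2*exp(4)

An antiderivative is F(t) = -2*exp(2*t) + t.
Then F(2) - F(0) = (2 - 2*exp(4)) - (-2) = 4 - 2*exp(4).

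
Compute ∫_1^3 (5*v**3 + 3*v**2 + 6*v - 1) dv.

By the power rule, an antiderivative is F(v) = 5*v**4/4 + v**3 + 3*v**2 - v.
Then F(3) - F(1) = (609/4) - (17/4) = 148.

148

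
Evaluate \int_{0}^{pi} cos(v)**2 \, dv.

Use the identity cos^2(v) = (1 + cos(2*v))/2.
An antiderivative is F(v) = v/2 + sin(2*v)/4.
Then F(pi) - F(0) = (pi/2) - (0) = pi/2.

pi/2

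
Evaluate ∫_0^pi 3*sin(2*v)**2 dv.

3*pi/2

Use the identity sin^2(2*v) = (1 - cos(4*v))/2.
An antiderivative is F(v) = 3*v/2 - 3*sin(4*v)/8.
Then F(pi) - F(0) = (3*pi/2) - (0) = 3*pi/2.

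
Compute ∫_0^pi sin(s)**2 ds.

pi/2

Use the identity sin^2(s) = (1 - cos(2*s))/2.
An antiderivative is F(s) = s/2 - sin(2*s)/4.
Then F(pi) - F(0) = (pi/2) - (0) = pi/2.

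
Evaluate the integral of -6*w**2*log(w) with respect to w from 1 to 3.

52/3 - 54*log(3)

Integrate by parts once (u = ln w, dv = -6*w**2 dw).
An antiderivative is F(w) = -2*w**3*(3*log(w) - 1)/3.
Then F(3) - F(1) = (18 - 54*log(3)) - (2/3) = 52/3 - 54*log(3).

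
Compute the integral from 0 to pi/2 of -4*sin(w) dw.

-4

An antiderivative is F(w) = 4*cos(w).
Then F(pi/2) - F(0) = (0) - (4) = -4.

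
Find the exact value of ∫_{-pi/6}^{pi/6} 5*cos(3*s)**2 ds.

Use the identity cos^2(3*s) = (1 + cos(6*s))/2.
An antiderivative is F(s) = 5*s/2 + 5*sin(6*s)/12.
Then F(pi/6) - F(-pi/6) = (5*pi/12) - (-5*pi/12) = 5*pi/6.

5*pi/6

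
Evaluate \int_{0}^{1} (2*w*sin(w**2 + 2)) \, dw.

Let u = w**2 + 2, so du = 2*w dw. When w = 0, u = 2; when w = 1, u = 3.
The integral becomes ∫ sin(u) du from 2 to 3, with antiderivative -cos(u).
Back in w: F(w) = -cos(w**2 + 2).
Then F(1) - F(0) = (-cos(3)) - (-cos(2)) = cos(2) - cos(3).

cos(2) - cos(3)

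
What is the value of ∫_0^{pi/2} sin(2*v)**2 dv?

Use the identity sin^2(2*v) = (1 - cos(4*v))/2.
An antiderivative is F(v) = v/2 - sin(4*v)/8.
Then F(pi/2) - F(0) = (pi/4) - (0) = pi/4.

pi/4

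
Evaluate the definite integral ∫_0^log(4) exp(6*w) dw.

1365/2

Let u = exp(w), so du = exp(w) dw. When w = 0, u = 1; when w = log(4), u = 4.
The integral becomes ∫ u**5 du from 1 to 4, with antiderivative u**6/6.
Back in w: F(w) = exp(6*w)/6.
Then F(log(4)) - F(0) = (2048/3) - (1/6) = 1365/2.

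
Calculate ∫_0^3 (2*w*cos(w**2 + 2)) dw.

sin(11) - sin(2)

Let u = w**2 + 2, so du = 2*w dw. When w = 0, u = 2; when w = 3, u = 11.
The integral becomes ∫ cos(u) du from 2 to 11, with antiderivative sin(u).
Back in w: F(w) = sin(w**2 + 2).
Then F(3) - F(0) = (sin(11)) - (sin(2)) = sin(11) - sin(2).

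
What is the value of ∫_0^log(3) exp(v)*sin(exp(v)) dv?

Let u = exp(v), so du = exp(v) dv. When v = 0, u = 1; when v = log(3), u = 3.
The integral becomes ∫ sin(u) du from 1 to 3, with antiderivative -cos(u).
Back in v: F(v) = -cos(exp(v)).
Then F(log(3)) - F(0) = (-cos(3)) - (-cos(1)) = cos(1) - cos(3).

cos(1) - cos(3)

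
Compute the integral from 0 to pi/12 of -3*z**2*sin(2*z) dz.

Integrate by parts twice (u = z^2, dv = -3*sin(2*z) dz).
An antiderivative is F(z) = 3*z**2*cos(2*z)/2 - 3*z*sin(2*z)/2 - 3*cos(2*z)/4.
Then F(pi/12) - F(0) = (-3*sqrt(3)/8 - pi/16 + sqrt(3)*pi**2/192) - (-3/4) = -3*sqrt(3)/8 - pi/16 + sqrt(3)*pi**2/192 + 3/4.

-3*sqrt(3)/8 - pi/16 + sqrt(3)*pi**2/192 + 3/4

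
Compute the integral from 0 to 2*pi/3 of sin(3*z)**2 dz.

Use the identity sin^2(3*z) = (1 - cos(6*z))/2.
An antiderivative is F(z) = z/2 - sin(6*z)/12.
Then F(2*pi/3) - F(0) = (pi/3) - (0) = pi/3.

pi/3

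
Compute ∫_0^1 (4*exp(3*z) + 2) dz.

An antiderivative is F(z) = 4*exp(3*z)/3 + 2*z.
Then F(1) - F(0) = (2 + 4*exp(3)/3) - (4/3) = 2/3 + 4*exp(3)/3.

2/3 + 4*exp(3)/3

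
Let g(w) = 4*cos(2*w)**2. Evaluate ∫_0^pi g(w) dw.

Use the identity cos^2(2*w) = (1 + cos(4*w))/2.
An antiderivative is F(w) = 2*w + sin(4*w)/2.
Then F(pi) - F(0) = (2*pi) - (0) = 2*pi.

2*pi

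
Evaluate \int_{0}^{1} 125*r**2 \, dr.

125/3

Let u = 5*r, so du = 5 dr. When r = 0, u = 0; when r = 1, u = 5.
The integral becomes ∫ u**2 du from 0 to 5, with antiderivative u**3/3.
Back in r: F(r) = 125*r**3/3.
Then F(1) - F(0) = (125/3) - (0) = 125/3.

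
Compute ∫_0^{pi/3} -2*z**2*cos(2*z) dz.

Integrate by parts twice (u = z^2, dv = -2*cos(2*z) dz).
An antiderivative is F(z) = -z**2*sin(2*z) - z*cos(2*z) + sin(2*z)/2.
Then F(pi/3) - F(0) = (-sqrt(3)*pi**2/18 + sqrt(3)/4 + pi/6) - (0) = -sqrt(3)*pi**2/18 + sqrt(3)/4 + pi/6.

-sqrt(3)*pi**2/18 + sqrt(3)/4 + pi/6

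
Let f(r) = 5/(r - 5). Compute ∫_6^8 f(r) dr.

An antiderivative is F(r) = 5*log(r - 5).
Then F(8) - F(6) = (5*log(3)) - (0) = 5*log(3).

5*log(3)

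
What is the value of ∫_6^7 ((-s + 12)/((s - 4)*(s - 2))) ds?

Factor the denominator: s**2 - 6*s + 8 = (s - 2)(s - 4).
Partial fractions: (-s + 12)/((s - 4)*(s - 2)) = -5/(s - 2) + 4/(s - 4).
An antiderivative is F(s) = 4*log(s - 4) - 5*log(s - 2).
Then F(7) - F(6) = (-5*log(5) + 4*log(3)) - (-log(64)) = -5*log(5) + 6*log(2) + 4*log(3).

-5*log(5) + 6*log(2) + 4*log(3)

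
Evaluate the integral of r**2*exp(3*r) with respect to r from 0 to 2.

-2/27 + 26*exp(6)/27

Integrate by parts twice (u = r^2, dv = exp(3*r) dr).
An antiderivative is F(r) = (9*r**2 - 6*r + 2)*exp(3*r)/27.
Then F(2) - F(0) = (26*exp(6)/27) - (2/27) = -2/27 + 26*exp(6)/27.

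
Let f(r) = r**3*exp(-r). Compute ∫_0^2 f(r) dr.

6 - 38*exp(-2)

Integrate by parts 3 times (u = r^3, dv = exp(-r) dr).
An antiderivative is F(r) = (-r**3 - 3*r**2 - 6*r - 6)*exp(-r).
Then F(2) - F(0) = (-38*exp(-2)) - (-6) = 6 - 38*exp(-2).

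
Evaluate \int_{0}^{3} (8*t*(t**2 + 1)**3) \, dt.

9999

Let u = t**2 + 1, so du = 2*t dt. When t = 0, u = 1; when t = 3, u = 10.
The integral becomes 4·∫ u**3 du from 1 to 10, with antiderivative u**4.
Back in t: F(t) = (t**2 + 1)**4.
Then F(3) - F(0) = (10000) - (1) = 9999.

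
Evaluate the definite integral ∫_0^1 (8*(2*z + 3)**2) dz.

392/3

Let u = 2*z + 3, so du = 2 dz. When z = 0, u = 3; when z = 1, u = 5.
The integral becomes 4·∫ u**2 du from 3 to 5, with antiderivative 4*u**3/3.
Back in z: F(z) = 4*(2*z + 3)**3/3.
Then F(1) - F(0) = (500/3) - (36) = 392/3.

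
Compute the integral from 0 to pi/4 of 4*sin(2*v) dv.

2

An antiderivative is F(v) = -2*cos(2*v).
Then F(pi/4) - F(0) = (0) - (-2) = 2.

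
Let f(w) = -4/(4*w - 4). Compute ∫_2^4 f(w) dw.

-log(3)

An antiderivative is F(w) = -log(4*w - 4).
Then F(4) - F(2) = (-log(12)) - (-log(4)) = -log(3).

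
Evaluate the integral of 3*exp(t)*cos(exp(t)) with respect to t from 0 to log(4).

Let u = exp(t), so du = exp(t) dt. When t = 0, u = 1; when t = log(4), u = 4.
The integral becomes 3·∫ cos(u) du from 1 to 4, with antiderivative 3*sin(u).
Back in t: F(t) = 3*sin(exp(t)).
Then F(log(4)) - F(0) = (3*sin(4)) - (3*sin(1)) = -3*sin(1) + 3*sin(4).

-3*sin(1) + 3*sin(4)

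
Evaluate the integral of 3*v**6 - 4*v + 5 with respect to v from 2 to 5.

233802/7

By the power rule, an antiderivative is F(v) = 3*v**7/7 - 2*v**2 + 5*v.
Then F(5) - F(2) = (234200/7) - (398/7) = 233802/7.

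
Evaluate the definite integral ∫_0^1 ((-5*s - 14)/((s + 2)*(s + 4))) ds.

Factor the denominator: s**2 + 6*s + 8 = (s + 4)(s + 2).
Partial fractions: (-5*s - 14)/((s + 2)*(s + 4)) = -3/(s + 4) - 2/(s + 2).
An antiderivative is F(s) = -2*log(s + 2) - 3*log(s + 4).
Then F(1) - F(0) = (-3*log(5) - 2*log(3)) - (-8*log(2)) = -3*log(5) - 2*log(3) + 8*log(2).

-3*log(5) - 2*log(3) + 8*log(2)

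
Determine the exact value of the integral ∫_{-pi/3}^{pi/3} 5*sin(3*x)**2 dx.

Use the identity sin^2(3*x) = (1 - cos(6*x))/2.
An antiderivative is F(x) = 5*x/2 - 5*sin(6*x)/12.
Then F(pi/3) - F(-pi/3) = (5*pi/6) - (-5*pi/6) = 5*pi/3.

5*pi/3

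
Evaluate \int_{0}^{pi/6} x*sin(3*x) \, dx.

Integrate by parts once (u = x, dv = sin(3*x) dx).
An antiderivative is F(x) = -x*cos(3*x)/3 + sin(3*x)/9.
Then F(pi/6) - F(0) = (1/9) - (0) = 1/9.

1/9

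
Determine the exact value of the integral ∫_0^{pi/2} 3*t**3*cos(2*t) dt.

Integrate by parts 3 times (u = t^3, dv = 3*cos(2*t) dt).
An antiderivative is F(t) = 3*t**3*sin(2*t)/2 + 9*t**2*cos(2*t)/4 - 9*t*sin(2*t)/4 - 9*cos(2*t)/8.
Then F(pi/2) - F(0) = (9/8 - 9*pi**2/16) - (-9/8) = 9/4 - 9*pi**2/16.

9/4 - 9*pi**2/16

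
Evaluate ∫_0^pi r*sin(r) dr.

pi

Integrate by parts once (u = r, dv = sin(r) dr).
An antiderivative is F(r) = -r*cos(r) + sin(r).
Then F(pi) - F(0) = (pi) - (0) = pi.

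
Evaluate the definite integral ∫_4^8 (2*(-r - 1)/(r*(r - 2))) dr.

Factor the denominator: r**2 - 2*r = r(r - 2).
Partial fractions: 2*(-r - 1)/(r*(r - 2)) = 1/r - 3/(r - 2).
An antiderivative is F(r) = log(r) - 3*log(r - 2).
Then F(8) - F(4) = (-log(27)) - (-log(2)) = log(2/27).

log(2/27)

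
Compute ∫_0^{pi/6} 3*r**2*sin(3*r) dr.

Integrate by parts twice (u = r^2, dv = 3*sin(3*r) dr).
An antiderivative is F(r) = -r**2*cos(3*r) + 2*r*sin(3*r)/3 + 2*cos(3*r)/9.
Then F(pi/6) - F(0) = (pi/9) - (2/9) = -2/9 + pi/9.

-2/9 + pi/9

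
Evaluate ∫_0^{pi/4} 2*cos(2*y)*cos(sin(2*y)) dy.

Let u = sin(2*y), so du = 2*cos(2*y) dy. When y = 0, u = 0; when y = pi/4, u = 1.
The integral becomes ∫ cos(u) du from 0 to 1, with antiderivative sin(u).
Back in y: F(y) = sin(sin(2*y)).
Then F(pi/4) - F(0) = (sin(1)) - (0) = sin(1).

sin(1)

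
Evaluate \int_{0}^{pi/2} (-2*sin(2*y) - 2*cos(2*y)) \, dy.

-2

An antiderivative is F(y) = -sin(2*y) + cos(2*y).
Then F(pi/2) - F(0) = (-1) - (1) = -2.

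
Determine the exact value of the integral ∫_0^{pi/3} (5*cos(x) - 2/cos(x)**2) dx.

sqrt(3)/2

An antiderivative is F(x) = 5*sin(x) - 2*tan(x).
Then F(pi/3) - F(0) = (sqrt(3)/2) - (0) = sqrt(3)/2.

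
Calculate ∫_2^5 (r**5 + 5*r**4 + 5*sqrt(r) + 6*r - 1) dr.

By the power rule, an antiderivative is F(r) = r**6/6 + r**5 + 10*r**(3/2)/3 + 3*r**2 - r.
Then F(5) - F(2) = (50*sqrt(5)/3 + 34795/6) - (20*sqrt(2)/3 + 158/3) = -20*sqrt(2)/3 + 50*sqrt(5)/3 + 11493/2.

-20*sqrt(2)/3 + 50*sqrt(5)/3 + 11493/2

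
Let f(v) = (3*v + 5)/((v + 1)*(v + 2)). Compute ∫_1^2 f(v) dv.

log(3)

Factor the denominator: v**2 + 3*v + 2 = (v + 2)(v + 1).
Partial fractions: (3*v + 5)/((v + 1)*(v + 2)) = 1/(v + 2) + 2/(v + 1).
An antiderivative is F(v) = 2*log(v + 1) + log(v + 2).
Then F(2) - F(1) = (log(36)) - (log(12)) = log(3).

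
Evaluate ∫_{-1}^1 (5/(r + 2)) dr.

An antiderivative is F(r) = 5*log(r + 2).
Then F(1) - F(-1) = (5*log(3)) - (0) = 5*log(3).

5*log(3)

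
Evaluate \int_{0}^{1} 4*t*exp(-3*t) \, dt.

4/9 - 16*exp(-3)/9

Integrate by parts once (u = t, dv = 4*exp(-3*t) dt).
An antiderivative is F(t) = (-12*t - 4)*exp(-3*t)/9.
Then F(1) - F(0) = (-16*exp(-3)/9) - (-4/9) = 4/9 - 16*exp(-3)/9.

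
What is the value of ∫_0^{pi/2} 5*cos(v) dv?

5

An antiderivative is F(v) = 5*sin(v).
Then F(pi/2) - F(0) = (5) - (0) = 5.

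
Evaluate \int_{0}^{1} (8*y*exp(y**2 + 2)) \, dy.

Let u = y**2 + 2, so du = 2*y dy. When y = 0, u = 2; when y = 1, u = 3.
The integral becomes 4·∫ exp(u) du from 2 to 3, with antiderivative 4*exp(u).
Back in y: F(y) = 4*exp(y**2 + 2).
Then F(1) - F(0) = (4*exp(3)) - (4*exp(2)) = -4*(1 - exp(1))*exp(2).

-4*(1 - exp(1))*exp(2)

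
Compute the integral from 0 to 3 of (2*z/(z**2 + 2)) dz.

log(11/2)

Let u = z**2 + 2, so du = 2*z dz. When z = 0, u = 2; when z = 3, u = 11.
The integral becomes ∫ 1/u du from 2 to 11, with antiderivative log(u).
Back in z: F(z) = log(z**2 + 2).
Then F(3) - F(0) = (log(11)) - (log(2)) = log(11/2).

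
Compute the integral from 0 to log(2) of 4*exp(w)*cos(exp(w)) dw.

Let u = exp(w), so du = exp(w) dw. When w = 0, u = 1; when w = log(2), u = 2.
The integral becomes 4·∫ cos(u) du from 1 to 2, with antiderivative 4*sin(u).
Back in w: F(w) = 4*sin(exp(w)).
Then F(log(2)) - F(0) = (4*sin(2)) - (4*sin(1)) = -4*sin(1) + 4*sin(2).

-4*sin(1) + 4*sin(2)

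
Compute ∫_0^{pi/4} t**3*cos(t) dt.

Integrate by parts 3 times (u = t^3, dv = cos(t) dt).
An antiderivative is F(t) = t**3*sin(t) + 3*t**2*cos(t) - 6*t*sin(t) - 6*cos(t).
Then F(pi/4) - F(0) = (sqrt(2)*(-384 - 96*pi + pi**3 + 12*pi**2)/128) - (-6) = -3*sqrt(2) - 3*sqrt(2)*pi/4 + sqrt(2)*pi**3/128 + 3*sqrt(2)*pi**2/32 + 6.

-3*sqrt(2) - 3*sqrt(2)*pi/4 + sqrt(2)*pi**3/128 + 3*sqrt(2)*pi**2/32 + 6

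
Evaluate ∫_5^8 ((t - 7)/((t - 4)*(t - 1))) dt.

log(49/64)

Factor the denominator: t**2 - 5*t + 4 = (t - 1)(t - 4).
Partial fractions: (t - 7)/((t - 4)*(t - 1)) = 2/(t - 1) - 1/(t - 4).
An antiderivative is F(t) = -log(t - 4) + 2*log(t - 1).
Then F(8) - F(5) = (log(49/4)) - (log(16)) = log(49/64).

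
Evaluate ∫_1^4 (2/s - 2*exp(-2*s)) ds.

-exp(-2) + exp(-8) + 4*log(2)

An antiderivative is F(s) = 2*log(s) + exp(-2*s).
Then F(4) - F(1) = (exp(-8) + 4*log(2)) - (exp(-2)) = -exp(-2) + exp(-8) + 4*log(2).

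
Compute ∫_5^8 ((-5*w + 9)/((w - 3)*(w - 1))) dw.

Factor the denominator: w**2 - 4*w + 3 = (w - 1)(w - 3).
Partial fractions: (-5*w + 9)/((w - 3)*(w - 1)) = -2/(w - 1) - 3/(w - 3).
An antiderivative is F(w) = -3*log(w - 3) - 2*log(w - 1).
Then F(8) - F(5) = (-3*log(5) - 2*log(7)) - (-7*log(2)) = -3*log(5) - 2*log(7) + 7*log(2).

-3*log(5) - 2*log(7) + 7*log(2)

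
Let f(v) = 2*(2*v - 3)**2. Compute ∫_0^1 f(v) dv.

26/3

Let u = 2*v - 3, so du = 2 dv. When v = 0, u = -3; when v = 1, u = -1.
The integral becomes ∫ u**2 du from -3 to -1, with antiderivative u**3/3.
Back in v: F(v) = (2*v - 3)**3/3.
Then F(1) - F(0) = (-1/3) - (-9) = 26/3.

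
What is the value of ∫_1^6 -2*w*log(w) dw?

-36*log(3) - 36*log(2) + 35/2

Integrate by parts once (u = ln w, dv = -2*w dw).
An antiderivative is F(w) = -w**2*(2*log(w) - 1)/2.
Then F(6) - F(1) = (-36*log(3) - 36*log(2) + 18) - (1/2) = -36*log(3) - 36*log(2) + 35/2.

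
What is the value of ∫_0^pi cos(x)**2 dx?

Use the identity cos^2(x) = (1 + cos(2*x))/2.
An antiderivative is F(x) = x/2 + sin(2*x)/4.
Then F(pi) - F(0) = (pi/2) - (0) = pi/2.

pi/2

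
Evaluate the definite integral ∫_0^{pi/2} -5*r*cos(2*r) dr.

Integrate by parts once (u = r, dv = -5*cos(2*r) dr).
An antiderivative is F(r) = -5*r*sin(2*r)/2 - 5*cos(2*r)/4.
Then F(pi/2) - F(0) = (5/4) - (-5/4) = 5/2.

5/2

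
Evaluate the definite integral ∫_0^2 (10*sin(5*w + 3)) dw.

Let u = 5*w + 3, so du = 5 dw. When w = 0, u = 3; when w = 2, u = 13.
The integral becomes 2·∫ sin(u) du from 3 to 13, with antiderivative -2*cos(u).
Back in w: F(w) = -2*cos(5*w + 3).
Then F(2) - F(0) = (-2*cos(13)) - (-2*cos(3)) = 2*cos(3) - 2*cos(13).

2*cos(3) - 2*cos(13)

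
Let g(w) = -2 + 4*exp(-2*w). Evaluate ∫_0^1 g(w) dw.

-2*exp(-2)

An antiderivative is F(w) = -2*w - 2*exp(-2*w).
Then F(1) - F(0) = (-2 - 2*exp(-2)) - (-2) = -2*exp(-2).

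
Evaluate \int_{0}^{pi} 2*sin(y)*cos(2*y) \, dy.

Use the identity sin(y)cos(2*y) = [sin(3*y) + sin(-y)]/2.
An antiderivative is F(y) = cos(y) - cos(3*y)/3.
Then F(pi) - F(0) = (-2/3) - (2/3) = -4/3.

-4/3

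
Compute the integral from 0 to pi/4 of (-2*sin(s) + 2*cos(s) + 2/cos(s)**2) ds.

An antiderivative is F(s) = 2*sin(s) + 2*cos(s) + 2*tan(s).
Then F(pi/4) - F(0) = (2 + 2*sqrt(2)) - (2) = 2*sqrt(2).

2*sqrt(2)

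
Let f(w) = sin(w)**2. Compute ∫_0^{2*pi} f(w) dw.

pi

Use the identity sin^2(w) = (1 - cos(2*w))/2.
An antiderivative is F(w) = w/2 - sin(2*w)/4.
Then F(2*pi) - F(0) = (pi) - (0) = pi.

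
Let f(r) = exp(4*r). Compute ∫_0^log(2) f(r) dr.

Let u = exp(r), so du = exp(r) dr. When r = 0, u = 1; when r = log(2), u = 2.
The integral becomes ∫ u**3 du from 1 to 2, with antiderivative u**4/4.
Back in r: F(r) = exp(4*r)/4.
Then F(log(2)) - F(0) = (4) - (1/4) = 15/4.

15/4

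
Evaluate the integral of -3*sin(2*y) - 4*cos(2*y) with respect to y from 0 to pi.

An antiderivative is F(y) = -2*sin(2*y) + 3*cos(2*y)/2.
Then F(pi) - F(0) = (3/2) - (3/2) = 0.

0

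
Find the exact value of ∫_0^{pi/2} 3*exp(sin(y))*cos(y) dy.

Let u = sin(y), so du = cos(y) dy. When y = 0, u = 0; when y = pi/2, u = 1.
The integral becomes 3·∫ exp(u) du from 0 to 1, with antiderivative 3*exp(u).
Back in y: F(y) = 3*exp(sin(y)).
Then F(pi/2) - F(0) = (3*E) - (3) = -3 + 3*E.

-3 + 3*E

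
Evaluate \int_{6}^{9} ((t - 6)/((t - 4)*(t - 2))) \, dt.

log(49/40)

Factor the denominator: t**2 - 6*t + 8 = (t - 2)(t - 4).
Partial fractions: (t - 6)/((t - 4)*(t - 2)) = 2/(t - 2) - 1/(t - 4).
An antiderivative is F(t) = -log(t - 4) + 2*log(t - 2).
Then F(9) - F(6) = (log(49/5)) - (log(8)) = log(49/40).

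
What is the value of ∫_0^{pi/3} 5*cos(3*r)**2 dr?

Use the identity cos^2(3*r) = (1 + cos(6*r))/2.
An antiderivative is F(r) = 5*r/2 + 5*sin(6*r)/12.
Then F(pi/3) - F(0) = (5*pi/6) - (0) = 5*pi/6.

5*pi/6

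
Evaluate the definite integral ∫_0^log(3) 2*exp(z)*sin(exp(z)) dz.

2*cos(1) - 2*cos(3)

Let u = exp(z), so du = exp(z) dz. When z = 0, u = 1; when z = log(3), u = 3.
The integral becomes 2·∫ sin(u) du from 1 to 3, with antiderivative -2*cos(u).
Back in z: F(z) = -2*cos(exp(z)).
Then F(log(3)) - F(0) = (-2*cos(3)) - (-2*cos(1)) = 2*cos(1) - 2*cos(3).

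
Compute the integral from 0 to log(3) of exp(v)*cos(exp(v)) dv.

-sin(1) + sin(3)

Let u = exp(v), so du = exp(v) dv. When v = 0, u = 1; when v = log(3), u = 3.
The integral becomes ∫ cos(u) du from 1 to 3, with antiderivative sin(u).
Back in v: F(v) = sin(exp(v)).
Then F(log(3)) - F(0) = (sin(3)) - (sin(1)) = -sin(1) + sin(3).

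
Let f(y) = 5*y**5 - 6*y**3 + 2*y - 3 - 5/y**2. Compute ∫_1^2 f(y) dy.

By the power rule, an antiderivative is F(y) = 5*y**6/6 - 3*y**4/2 + y**2 - 3*y + 5/y.
Then F(2) - F(1) = (179/6) - (7/3) = 55/2.

55/2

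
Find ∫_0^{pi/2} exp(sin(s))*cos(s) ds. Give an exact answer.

-1 + E

Let u = sin(s), so du = cos(s) ds. When s = 0, u = 0; when s = pi/2, u = 1.
The integral becomes ∫ exp(u) du from 0 to 1, with antiderivative exp(u).
Back in s: F(s) = exp(sin(s)).
Then F(pi/2) - F(0) = (E) - (1) = -1 + E.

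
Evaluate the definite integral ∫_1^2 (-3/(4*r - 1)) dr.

-3*log(7)/4 + 3*log(3)/4

An antiderivative is F(r) = -3*log(4*r - 1)/4.
Then F(2) - F(1) = (-3*log(7)/4) - (-3*log(3)/4) = -3*log(7)/4 + 3*log(3)/4.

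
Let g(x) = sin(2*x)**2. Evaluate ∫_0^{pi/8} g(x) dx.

-1/8 + pi/16

Use the identity sin^2(2*x) = (1 - cos(4*x))/2.
An antiderivative is F(x) = x/2 - sin(4*x)/8.
Then F(pi/8) - F(0) = (-1/8 + pi/16) - (0) = -1/8 + pi/16.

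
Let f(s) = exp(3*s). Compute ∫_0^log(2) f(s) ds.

7/3

Let u = exp(s), so du = exp(s) ds. When s = 0, u = 1; when s = log(2), u = 2.
The integral becomes ∫ u**2 du from 1 to 2, with antiderivative u**3/3.
Back in s: F(s) = exp(3*s)/3.
Then F(log(2)) - F(0) = (8/3) - (1/3) = 7/3.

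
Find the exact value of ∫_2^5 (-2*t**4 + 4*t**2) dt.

-5406/5

By the power rule, an antiderivative is F(t) = -2*t**5/5 + 4*t**3/3.
Then F(5) - F(2) = (-3250/3) - (-32/15) = -5406/5.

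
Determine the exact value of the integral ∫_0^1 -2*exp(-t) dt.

-2 + 2*exp(-1)

An antiderivative is F(t) = 2*exp(-t).
Then F(1) - F(0) = (2*exp(-1)) - (2) = -2 + 2*exp(-1).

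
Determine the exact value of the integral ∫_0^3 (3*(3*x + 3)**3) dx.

20655/4

Let u = 3*x + 3, so du = 3 dx. When x = 0, u = 3; when x = 3, u = 12.
The integral becomes ∫ u**3 du from 3 to 12, with antiderivative u**4/4.
Back in x: F(x) = (3*x + 3)**4/4.
Then F(3) - F(0) = (5184) - (81/4) = 20655/4.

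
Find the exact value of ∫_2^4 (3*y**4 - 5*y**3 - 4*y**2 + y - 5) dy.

3248/15

By the power rule, an antiderivative is F(y) = 3*y**5/5 - 5*y**4/4 - 4*y**3/3 + y**2/2 - 5*y.
Then F(4) - F(2) = (2956/15) - (-292/15) = 3248/15.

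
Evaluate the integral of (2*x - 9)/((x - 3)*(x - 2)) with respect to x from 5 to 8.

-3*log(5) + 8*log(2)

Factor the denominator: x**2 - 5*x + 6 = (x - 2)(x - 3).
Partial fractions: (2*x - 9)/((x - 3)*(x - 2)) = 5/(x - 2) - 3/(x - 3).
An antiderivative is F(x) = -3*log(x - 3) + 5*log(x - 2).
Then F(8) - F(5) = (-3*log(5) + 5*log(2) + 5*log(3)) - (-3*log(2) + 5*log(3)) = -3*log(5) + 8*log(2).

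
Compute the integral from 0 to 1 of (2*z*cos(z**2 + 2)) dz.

-sin(2) + sin(3)

Let u = z**2 + 2, so du = 2*z dz. When z = 0, u = 2; when z = 1, u = 3.
The integral becomes ∫ cos(u) du from 2 to 3, with antiderivative sin(u).
Back in z: F(z) = sin(z**2 + 2).
Then F(1) - F(0) = (sin(3)) - (sin(2)) = -sin(2) + sin(3).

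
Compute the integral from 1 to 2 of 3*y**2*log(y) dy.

Integrate by parts once (u = ln y, dv = 3*y**2 dy).
An antiderivative is F(y) = y**3*(3*log(y) - 1)/3.
Then F(2) - F(1) = (-8/3 + 8*log(2)) - (-1/3) = -7/3 + 8*log(2).

-7/3 + 8*log(2)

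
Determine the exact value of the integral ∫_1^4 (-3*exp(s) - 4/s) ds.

-3*exp(4) - 8*log(2) + 3*exp(1)

An antiderivative is F(s) = -3*exp(s) - 4*log(s).
Then F(4) - F(1) = (-3*exp(4) - 8*log(2)) - (-3*exp(1)) = -3*exp(4) - 8*log(2) + 3*exp(1).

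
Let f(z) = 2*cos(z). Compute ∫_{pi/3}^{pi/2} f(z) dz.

2 - sqrt(3)

An antiderivative is F(z) = 2*sin(z).
Then F(pi/2) - F(pi/3) = (2) - (sqrt(3)) = 2 - sqrt(3).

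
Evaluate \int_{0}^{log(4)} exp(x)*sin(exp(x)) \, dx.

cos(1) - cos(4)

Let u = exp(x), so du = exp(x) dx. When x = 0, u = 1; when x = log(4), u = 4.
The integral becomes ∫ sin(u) du from 1 to 4, with antiderivative -cos(u).
Back in x: F(x) = -cos(exp(x)).
Then F(log(4)) - F(0) = (-cos(4)) - (-cos(1)) = cos(1) - cos(4).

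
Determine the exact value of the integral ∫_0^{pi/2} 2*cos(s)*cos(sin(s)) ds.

2*sin(1)

Let u = sin(s), so du = cos(s) ds. When s = 0, u = 0; when s = pi/2, u = 1.
The integral becomes 2·∫ cos(u) du from 0 to 1, with antiderivative 2*sin(u).
Back in s: F(s) = 2*sin(sin(s)).
Then F(pi/2) - F(0) = (2*sin(1)) - (0) = 2*sin(1).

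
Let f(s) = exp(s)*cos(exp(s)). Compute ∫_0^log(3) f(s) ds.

-sin(1) + sin(3)

Let u = exp(s), so du = exp(s) ds. When s = 0, u = 1; when s = log(3), u = 3.
The integral becomes ∫ cos(u) du from 1 to 3, with antiderivative sin(u).
Back in s: F(s) = sin(exp(s)).
Then F(log(3)) - F(0) = (sin(3)) - (sin(1)) = -sin(1) + sin(3).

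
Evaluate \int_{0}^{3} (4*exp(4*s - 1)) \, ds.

-(1 - exp(12))*exp(-1)

Let u = 4*s - 1, so du = 4 ds. When s = 0, u = -1; when s = 3, u = 11.
The integral becomes ∫ exp(u) du from -1 to 11, with antiderivative exp(u).
Back in s: F(s) = exp(4*s - 1).
Then F(3) - F(0) = (exp(11)) - (exp(-1)) = -(1 - exp(12))*exp(-1).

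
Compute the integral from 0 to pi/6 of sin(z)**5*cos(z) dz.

1/384

Let u = sin(z), so du = cos(z) dz. When z = 0, u = 0; when z = pi/6, u = 1/2.
The integral becomes ∫ u**5 du from 0 to 1/2, with antiderivative u**6/6.
Back in z: F(z) = sin(z)**6/6.
Then F(pi/6) - F(0) = (1/384) - (0) = 1/384.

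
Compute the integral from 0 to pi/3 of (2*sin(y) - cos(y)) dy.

An antiderivative is F(y) = -sin(y) - 2*cos(y).
Then F(pi/3) - F(0) = (-1 - sqrt(3)/2) - (-2) = 1 - sqrt(3)/2.

1 - sqrt(3)/2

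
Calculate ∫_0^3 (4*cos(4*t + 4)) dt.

sin(16) - sin(4)

Let u = 4*t + 4, so du = 4 dt. When t = 0, u = 4; when t = 3, u = 16.
The integral becomes ∫ cos(u) du from 4 to 16, with antiderivative sin(u).
Back in t: F(t) = sin(4*t + 4).
Then F(3) - F(0) = (sin(16)) - (sin(4)) = sin(16) - sin(4).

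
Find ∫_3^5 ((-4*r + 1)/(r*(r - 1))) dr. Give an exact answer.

log(3/40)

Factor the denominator: r**2 - r = r(r - 1).
Partial fractions: (-4*r + 1)/(r*(r - 1)) = -1/r - 3/(r - 1).
An antiderivative is F(r) = -log(r) - 3*log(r - 1).
Then F(5) - F(3) = (-6*log(2) - log(5)) - (-log(24)) = log(3/40).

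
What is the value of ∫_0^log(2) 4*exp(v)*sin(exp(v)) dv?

-4*cos(2) + 4*cos(1)

Let u = exp(v), so du = exp(v) dv. When v = 0, u = 1; when v = log(2), u = 2.
The integral becomes 4·∫ sin(u) du from 1 to 2, with antiderivative -4*cos(u).
Back in v: F(v) = -4*cos(exp(v)).
Then F(log(2)) - F(0) = (-4*cos(2)) - (-4*cos(1)) = -4*cos(2) + 4*cos(1).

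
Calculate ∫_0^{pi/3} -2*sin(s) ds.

-1

An antiderivative is F(s) = 2*cos(s).
Then F(pi/3) - F(0) = (1) - (2) = -1.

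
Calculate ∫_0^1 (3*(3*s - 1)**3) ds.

15/4

Let u = 3*s - 1, so du = 3 ds. When s = 0, u = -1; when s = 1, u = 2.
The integral becomes ∫ u**3 du from -1 to 2, with antiderivative u**4/4.
Back in s: F(s) = (3*s - 1)**4/4.
Then F(1) - F(0) = (4) - (1/4) = 15/4.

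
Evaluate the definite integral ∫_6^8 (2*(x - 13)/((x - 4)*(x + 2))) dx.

Factor the denominator: x**2 - 2*x - 8 = (x + 2)(x - 4).
Partial fractions: 2*(x - 13)/((x - 4)*(x + 2)) = 5/(x + 2) - 3/(x - 4).
An antiderivative is F(x) = -3*log(x - 4) + 5*log(x + 2).
Then F(8) - F(6) = (-log(2) + 5*log(5)) - (12*log(2)) = -13*log(2) + 5*log(5).

-13*log(2) + 5*log(5)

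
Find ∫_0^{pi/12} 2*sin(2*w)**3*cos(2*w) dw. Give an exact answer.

1/64

Let u = sin(2*w), so du = 2*cos(2*w) dw. When w = 0, u = 0; when w = pi/12, u = 1/2.
The integral becomes ∫ u**3 du from 0 to 1/2, with antiderivative u**4/4.
Back in w: F(w) = sin(2*w)**4/4.
Then F(pi/12) - F(0) = (1/64) - (0) = 1/64.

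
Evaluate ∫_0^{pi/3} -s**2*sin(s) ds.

-sqrt(3)*pi/3 + pi**2/18 + 1

Integrate by parts twice (u = s^2, dv = -sin(s) ds).
An antiderivative is F(s) = s**2*cos(s) - 2*s*sin(s) - 2*cos(s).
Then F(pi/3) - F(0) = (-sqrt(3)*pi/3 - 1 + pi**2/18) - (-2) = -sqrt(3)*pi/3 + pi**2/18 + 1.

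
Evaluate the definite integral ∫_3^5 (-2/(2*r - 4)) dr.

An antiderivative is F(r) = -log(2*r - 4).
Then F(5) - F(3) = (-log(6)) - (-log(2)) = -log(3).

-log(3)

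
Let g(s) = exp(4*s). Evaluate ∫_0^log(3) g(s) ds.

Let u = exp(s), so du = exp(s) ds. When s = 0, u = 1; when s = log(3), u = 3.
The integral becomes ∫ u**3 du from 1 to 3, with antiderivative u**4/4.
Back in s: F(s) = exp(4*s)/4.
Then F(log(3)) - F(0) = (81/4) - (1/4) = 20.

20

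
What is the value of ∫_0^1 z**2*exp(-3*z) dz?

Integrate by parts twice (u = z^2, dv = exp(-3*z) dz).
An antiderivative is F(z) = (-9*z**2 - 6*z - 2)*exp(-3*z)/27.
Then F(1) - F(0) = (-17*exp(-3)/27) - (-2/27) = 2/27 - 17*exp(-3)/27.

2/27 - 17*exp(-3)/27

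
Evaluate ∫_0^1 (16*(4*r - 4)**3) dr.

Let u = 4*r - 4, so du = 4 dr. When r = 0, u = -4; when r = 1, u = 0.
The integral becomes 4·∫ u**3 du from -4 to 0, with antiderivative u**4.
Back in r: F(r) = (4*r - 4)**4.
Then F(1) - F(0) = (0) - (256) = -256.

-256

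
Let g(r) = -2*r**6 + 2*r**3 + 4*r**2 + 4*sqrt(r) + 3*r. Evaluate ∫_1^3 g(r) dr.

-3784/7 + 8*sqrt(3)

By the power rule, an antiderivative is F(r) = -2*r**7/7 + r**4/2 + 8*r**(3/2)/3 + 4*r**3/3 + 3*r**2/2.
Then F(3) - F(1) = (-3744/7 + 8*sqrt(3)) - (40/7) = -3784/7 + 8*sqrt(3).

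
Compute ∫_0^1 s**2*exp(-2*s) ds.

Integrate by parts twice (u = s^2, dv = exp(-2*s) ds).
An antiderivative is F(s) = (-2*s**2 - 2*s - 1)*exp(-2*s)/4.
Then F(1) - F(0) = (-5*exp(-2)/4) - (-1/4) = (-5 + exp(2))*exp(-2)/4.

(-5 + exp(2))*exp(-2)/4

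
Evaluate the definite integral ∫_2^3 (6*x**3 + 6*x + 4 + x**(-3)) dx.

By the power rule, an antiderivative is F(x) = 3*x**4/2 + 3*x**2 + 4*x - 1/(2*x**2).
Then F(3) - F(2) = (1444/9) - (351/8) = 8393/72.

8393/72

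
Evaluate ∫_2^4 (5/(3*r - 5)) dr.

An antiderivative is F(r) = 5*log(3*r - 5)/3.
Then F(4) - F(2) = (5*log(7)/3) - (0) = 5*log(7)/3.

5*log(7)/3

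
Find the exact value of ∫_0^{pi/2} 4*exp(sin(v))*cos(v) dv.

-4 + 4*E

Let u = sin(v), so du = cos(v) dv. When v = 0, u = 0; when v = pi/2, u = 1.
The integral becomes 4·∫ exp(u) du from 0 to 1, with antiderivative 4*exp(u).
Back in v: F(v) = 4*exp(sin(v)).
Then F(pi/2) - F(0) = (4*E) - (4) = -4 + 4*E.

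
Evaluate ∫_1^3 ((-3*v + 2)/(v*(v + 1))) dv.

Factor the denominator: v**2 + v = (v + 1)v.
Partial fractions: (-3*v + 2)/(v*(v + 1)) = -5/(v + 1) + 2/v.
An antiderivative is F(v) = 2*log(v) - 5*log(v + 1).
Then F(3) - F(1) = (-10*log(2) + 2*log(3)) - (-log(32)) = log(9/32).

log(9/32)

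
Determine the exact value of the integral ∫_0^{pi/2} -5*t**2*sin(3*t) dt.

10/27 + 5*pi/9

Integrate by parts twice (u = t^2, dv = -5*sin(3*t) dt).
An antiderivative is F(t) = 5*t**2*cos(3*t)/3 - 10*t*sin(3*t)/9 - 10*cos(3*t)/27.
Then F(pi/2) - F(0) = (5*pi/9) - (-10/27) = 10/27 + 5*pi/9.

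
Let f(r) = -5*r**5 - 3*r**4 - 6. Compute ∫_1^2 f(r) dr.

By the power rule, an antiderivative is F(r) = -5*r**6/6 - 3*r**5/5 - 6*r.
Then F(2) - F(1) = (-1268/15) - (-223/30) = -771/10.

-771/10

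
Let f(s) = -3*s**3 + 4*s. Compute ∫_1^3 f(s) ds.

-44

By the power rule, an antiderivative is F(s) = -3*s**4/4 + 2*s**2.
Then F(3) - F(1) = (-171/4) - (5/4) = -44.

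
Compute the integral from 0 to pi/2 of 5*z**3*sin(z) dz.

Integrate by parts 3 times (u = z^3, dv = 5*sin(z) dz).
An antiderivative is F(z) = -5*z**3*cos(z) + 15*z**2*sin(z) + 30*z*cos(z) - 30*sin(z).
Then F(pi/2) - F(0) = (-30 + 15*pi**2/4) - (0) = -30 + 15*pi**2/4.

-30 + 15*pi**2/4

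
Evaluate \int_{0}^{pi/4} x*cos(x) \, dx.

-1 + sqrt(2)*pi/8 + sqrt(2)/2

Integrate by parts once (u = x, dv = cos(x) dx).
An antiderivative is F(x) = x*sin(x) + cos(x).
Then F(pi/4) - F(0) = (sqrt(2)*(pi + 4)/8) - (1) = -1 + sqrt(2)*pi/8 + sqrt(2)/2.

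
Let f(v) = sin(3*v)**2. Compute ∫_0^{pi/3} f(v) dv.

pi/6

Use the identity sin^2(3*v) = (1 - cos(6*v))/2.
An antiderivative is F(v) = v/2 - sin(6*v)/12.
Then F(pi/3) - F(0) = (pi/6) - (0) = pi/6.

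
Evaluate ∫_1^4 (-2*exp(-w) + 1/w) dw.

(-2*exp(3) + 2 + log(4**exp(4)))*exp(-4)

An antiderivative is F(w) = log(w) + 2*exp(-w).
Then F(4) - F(1) = ((2 + log(4**exp(4)))*exp(-4)) - (2*exp(-1)) = (-2*exp(3) + 2 + log(4**exp(4)))*exp(-4).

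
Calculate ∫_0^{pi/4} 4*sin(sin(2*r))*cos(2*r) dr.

2 - 2*cos(1)

Let u = sin(2*r), so du = 2*cos(2*r) dr. When r = 0, u = 0; when r = pi/4, u = 1.
The integral becomes 2·∫ sin(u) du from 0 to 1, with antiderivative -2*cos(u).
Back in r: F(r) = -2*cos(sin(2*r)).
Then F(pi/4) - F(0) = (-2*cos(1)) - (-2) = 2 - 2*cos(1).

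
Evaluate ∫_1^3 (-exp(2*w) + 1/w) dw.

-exp(6)/2 + log(3) + exp(2)/2

An antiderivative is F(w) = -exp(2*w)/2 + log(w).
Then F(3) - F(1) = (-exp(6)/2 + log(3)) - (-exp(2)/2) = -exp(6)/2 + log(3) + exp(2)/2.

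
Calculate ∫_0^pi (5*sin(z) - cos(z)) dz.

10

An antiderivative is F(z) = -sin(z) - 5*cos(z).
Then F(pi) - F(0) = (5) - (-5) = 10.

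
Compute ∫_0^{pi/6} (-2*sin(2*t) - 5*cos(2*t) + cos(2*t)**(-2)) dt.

An antiderivative is F(t) = -5*sin(2*t)/2 + cos(2*t) + tan(2*t)/2.
Then F(pi/6) - F(0) = (1/2 - 3*sqrt(3)/4) - (1) = -3*sqrt(3)/4 - 1/2.

-3*sqrt(3)/4 - 1/2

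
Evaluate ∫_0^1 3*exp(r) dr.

An antiderivative is F(r) = 3*exp(r).
Then F(1) - F(0) = (3*E) - (3) = -3 + 3*E.

-3 + 3*E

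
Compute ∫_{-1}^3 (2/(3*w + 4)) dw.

An antiderivative is F(w) = 2*log(3*w + 4)/3.
Then F(3) - F(-1) = (2*log(13)/3) - (0) = 2*log(13)/3.

2*log(13)/3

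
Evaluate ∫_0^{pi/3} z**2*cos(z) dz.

Integrate by parts twice (u = z^2, dv = cos(z) dz).
An antiderivative is F(z) = z**2*sin(z) + 2*z*cos(z) - 2*sin(z).
Then F(pi/3) - F(0) = (-sqrt(3) + sqrt(3)*pi**2/18 + pi/3) - (0) = -sqrt(3) + sqrt(3)*pi**2/18 + pi/3.

-sqrt(3) + sqrt(3)*pi**2/18 + pi/3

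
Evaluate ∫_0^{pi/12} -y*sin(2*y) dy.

-1/8 + sqrt(3)*pi/48

Integrate by parts once (u = y, dv = -sin(2*y) dy).
An antiderivative is F(y) = y*cos(2*y)/2 - sin(2*y)/4.
Then F(pi/12) - F(0) = (-1/8 + sqrt(3)*pi/48) - (0) = -1/8 + sqrt(3)*pi/48.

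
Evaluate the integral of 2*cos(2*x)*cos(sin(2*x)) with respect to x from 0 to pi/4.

sin(1)

Let u = sin(2*x), so du = 2*cos(2*x) dx. When x = 0, u = 0; when x = pi/4, u = 1.
The integral becomes ∫ cos(u) du from 0 to 1, with antiderivative sin(u).
Back in x: F(x) = sin(sin(2*x)).
Then F(pi/4) - F(0) = (sin(1)) - (0) = sin(1).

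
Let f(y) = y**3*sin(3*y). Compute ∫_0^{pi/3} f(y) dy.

Integrate by parts 3 times (u = y^3, dv = sin(3*y) dy).
An antiderivative is F(y) = -y**3*cos(3*y)/3 + y**2*sin(3*y)/3 + 2*y*cos(3*y)/9 - 2*sin(3*y)/27.
Then F(pi/3) - F(0) = (pi*(-6 + pi**2)/81) - (0) = pi*(-6 + pi**2)/81.

pi*(-6 + pi**2)/81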